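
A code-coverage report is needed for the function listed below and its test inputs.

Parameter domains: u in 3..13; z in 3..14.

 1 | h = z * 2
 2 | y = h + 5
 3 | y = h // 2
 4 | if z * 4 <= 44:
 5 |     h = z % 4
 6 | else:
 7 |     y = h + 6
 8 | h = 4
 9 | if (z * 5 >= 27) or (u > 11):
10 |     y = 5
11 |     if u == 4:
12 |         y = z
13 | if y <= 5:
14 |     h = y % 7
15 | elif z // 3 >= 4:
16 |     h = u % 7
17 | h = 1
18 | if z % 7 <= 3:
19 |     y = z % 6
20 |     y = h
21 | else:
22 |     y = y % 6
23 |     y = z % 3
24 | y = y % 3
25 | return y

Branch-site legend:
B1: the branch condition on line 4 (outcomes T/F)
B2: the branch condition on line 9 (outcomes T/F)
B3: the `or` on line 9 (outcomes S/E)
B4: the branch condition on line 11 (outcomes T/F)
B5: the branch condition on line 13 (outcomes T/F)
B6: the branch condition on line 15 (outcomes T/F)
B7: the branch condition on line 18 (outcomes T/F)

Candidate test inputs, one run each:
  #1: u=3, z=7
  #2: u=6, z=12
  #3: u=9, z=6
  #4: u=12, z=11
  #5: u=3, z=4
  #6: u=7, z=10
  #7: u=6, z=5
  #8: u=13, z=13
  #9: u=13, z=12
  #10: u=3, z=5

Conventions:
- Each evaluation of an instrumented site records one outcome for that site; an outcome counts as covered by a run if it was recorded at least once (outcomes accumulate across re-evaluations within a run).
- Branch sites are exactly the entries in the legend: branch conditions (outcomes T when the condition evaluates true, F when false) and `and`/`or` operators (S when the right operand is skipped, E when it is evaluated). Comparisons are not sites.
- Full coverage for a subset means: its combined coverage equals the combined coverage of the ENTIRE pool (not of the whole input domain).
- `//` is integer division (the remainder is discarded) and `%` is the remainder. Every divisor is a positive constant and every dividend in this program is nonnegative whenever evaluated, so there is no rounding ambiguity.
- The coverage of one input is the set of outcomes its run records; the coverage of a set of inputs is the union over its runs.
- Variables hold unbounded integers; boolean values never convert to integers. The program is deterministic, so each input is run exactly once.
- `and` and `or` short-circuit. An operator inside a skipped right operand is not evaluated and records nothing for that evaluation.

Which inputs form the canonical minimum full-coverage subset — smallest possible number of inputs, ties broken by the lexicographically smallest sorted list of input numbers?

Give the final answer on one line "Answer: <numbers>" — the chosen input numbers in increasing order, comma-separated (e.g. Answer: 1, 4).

test 1 (u=3, z=7) fires B1->T, B3->S, B2->T, B4->F, B5->T, B7->T; hits B1=T, B2=T, B3=S, B4=F, B5=T, B7=T
test 2 (u=6, z=12) fires B1->F, B3->S, B2->T, B4->F, B5->T, B7->F; hits B1=F, B2=T, B3=S, B4=F, B5=T, B7=F
test 3 (u=9, z=6) fires B1->T, B3->S, B2->T, B4->F, B5->T, B7->F; hits B1=T, B2=T, B3=S, B4=F, B5=T, B7=F
test 4 (u=12, z=11) fires B1->T, B3->S, B2->T, B4->F, B5->T, B7->F; hits B1=T, B2=T, B3=S, B4=F, B5=T, B7=F
test 5 (u=3, z=4) fires B1->T, B3->E, B2->F, B5->T, B7->F; hits B1=T, B2=F, B3=E, B5=T, B7=F
test 6 (u=7, z=10) fires B1->T, B3->S, B2->T, B4->F, B5->T, B7->T; hits B1=T, B2=T, B3=S, B4=F, B5=T, B7=T
test 7 (u=6, z=5) fires B1->T, B3->E, B2->F, B5->T, B7->F; hits B1=T, B2=F, B3=E, B5=T, B7=F
test 8 (u=13, z=13) fires B1->F, B3->S, B2->T, B4->F, B5->T, B7->F; hits B1=F, B2=T, B3=S, B4=F, B5=T, B7=F
test 9 (u=13, z=12) fires B1->F, B3->S, B2->T, B4->F, B5->T, B7->F; hits B1=F, B2=T, B3=S, B4=F, B5=T, B7=F
test 10 (u=3, z=5) fires B1->T, B3->E, B2->F, B5->T, B7->F; hits B1=T, B2=F, B3=E, B5=T, B7=F
union over all inputs: B1=T, B1=F, B2=T, B2=F, B3=S, B3=E, B4=F, B5=T, B7=T, B7=F (10 outcomes)
no size-1 subset reaches all 10 outcomes (best union: 6/10)
no size-2 subset reaches all 10 outcomes (best union: 9/10)
the canonical winner is {1, 2, 5}: size 3, full 10-outcome coverage, earliest index list among size-3 covers

Answer: 1, 2, 5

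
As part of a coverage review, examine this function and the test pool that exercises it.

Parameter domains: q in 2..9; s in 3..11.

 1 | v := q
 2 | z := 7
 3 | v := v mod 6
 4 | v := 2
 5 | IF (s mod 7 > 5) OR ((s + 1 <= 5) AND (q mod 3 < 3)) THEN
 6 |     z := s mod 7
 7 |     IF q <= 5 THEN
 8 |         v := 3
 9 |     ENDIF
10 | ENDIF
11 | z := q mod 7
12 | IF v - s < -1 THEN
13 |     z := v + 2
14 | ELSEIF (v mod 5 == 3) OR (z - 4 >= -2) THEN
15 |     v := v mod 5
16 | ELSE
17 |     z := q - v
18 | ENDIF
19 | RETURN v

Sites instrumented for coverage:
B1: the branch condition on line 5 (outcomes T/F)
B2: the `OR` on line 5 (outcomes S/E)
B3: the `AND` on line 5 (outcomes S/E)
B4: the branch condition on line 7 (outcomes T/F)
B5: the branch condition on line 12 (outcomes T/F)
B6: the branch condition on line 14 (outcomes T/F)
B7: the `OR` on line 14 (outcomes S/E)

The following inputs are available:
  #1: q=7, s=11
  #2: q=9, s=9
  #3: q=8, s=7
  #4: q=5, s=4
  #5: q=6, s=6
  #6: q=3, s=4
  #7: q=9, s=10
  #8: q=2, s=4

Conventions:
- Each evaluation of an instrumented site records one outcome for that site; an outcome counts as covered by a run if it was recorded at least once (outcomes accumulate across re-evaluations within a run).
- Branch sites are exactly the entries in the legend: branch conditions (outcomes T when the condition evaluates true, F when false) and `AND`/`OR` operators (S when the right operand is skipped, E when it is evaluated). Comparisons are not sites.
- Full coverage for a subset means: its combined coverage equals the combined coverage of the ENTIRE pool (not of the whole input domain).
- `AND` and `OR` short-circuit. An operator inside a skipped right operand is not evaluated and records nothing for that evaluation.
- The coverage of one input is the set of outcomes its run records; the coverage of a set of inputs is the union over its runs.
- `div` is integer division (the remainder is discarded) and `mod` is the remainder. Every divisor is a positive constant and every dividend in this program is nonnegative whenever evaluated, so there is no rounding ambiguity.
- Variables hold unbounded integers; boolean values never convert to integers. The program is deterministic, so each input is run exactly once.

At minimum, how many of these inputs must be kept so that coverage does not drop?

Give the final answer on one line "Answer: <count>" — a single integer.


input #1, q=7, s=11: events B2->E, B3->S, B1->F, B5->T; outcomes B1=F, B2=E, B3=S, B5=T
input #2, q=9, s=9: events B2->E, B3->S, B1->F, B5->T; outcomes B1=F, B2=E, B3=S, B5=T
input #3, q=8, s=7: events B2->E, B3->S, B1->F, B5->T; outcomes B1=F, B2=E, B3=S, B5=T
input #4, q=5, s=4: events B2->E, B3->E, B1->T, B4->T, B5->F, B7->S, B6->T; outcomes B1=T, B2=E, B3=E, B4=T, B5=F, B6=T, B7=S
input #5, q=6, s=6: events B2->S, B1->T, B4->F, B5->T; outcomes B1=T, B2=S, B4=F, B5=T
input #6, q=3, s=4: events B2->E, B3->E, B1->T, B4->T, B5->F, B7->S, B6->T; outcomes B1=T, B2=E, B3=E, B4=T, B5=F, B6=T, B7=S
input #7, q=9, s=10: events B2->E, B3->S, B1->F, B5->T; outcomes B1=F, B2=E, B3=S, B5=T
input #8, q=2, s=4: events B2->E, B3->E, B1->T, B4->T, B5->F, B7->S, B6->T; outcomes B1=T, B2=E, B3=E, B4=T, B5=F, B6=T, B7=S
pool-wide coverage (12 outcomes): B1=T, B1=F, B2=S, B2=E, B3=S, B3=E, B4=T, B4=F, B5=T, B5=F, B6=T, B7=S
no size-1 subset reaches all 12 outcomes (best union: 7/12)
no size-2 subset reaches all 12 outcomes (best union: 10/12)
inputs {1, 4, 5} (size 3) cover everything; no size-3 subset with a lexicographically smaller index list covers all 12
Answer: 3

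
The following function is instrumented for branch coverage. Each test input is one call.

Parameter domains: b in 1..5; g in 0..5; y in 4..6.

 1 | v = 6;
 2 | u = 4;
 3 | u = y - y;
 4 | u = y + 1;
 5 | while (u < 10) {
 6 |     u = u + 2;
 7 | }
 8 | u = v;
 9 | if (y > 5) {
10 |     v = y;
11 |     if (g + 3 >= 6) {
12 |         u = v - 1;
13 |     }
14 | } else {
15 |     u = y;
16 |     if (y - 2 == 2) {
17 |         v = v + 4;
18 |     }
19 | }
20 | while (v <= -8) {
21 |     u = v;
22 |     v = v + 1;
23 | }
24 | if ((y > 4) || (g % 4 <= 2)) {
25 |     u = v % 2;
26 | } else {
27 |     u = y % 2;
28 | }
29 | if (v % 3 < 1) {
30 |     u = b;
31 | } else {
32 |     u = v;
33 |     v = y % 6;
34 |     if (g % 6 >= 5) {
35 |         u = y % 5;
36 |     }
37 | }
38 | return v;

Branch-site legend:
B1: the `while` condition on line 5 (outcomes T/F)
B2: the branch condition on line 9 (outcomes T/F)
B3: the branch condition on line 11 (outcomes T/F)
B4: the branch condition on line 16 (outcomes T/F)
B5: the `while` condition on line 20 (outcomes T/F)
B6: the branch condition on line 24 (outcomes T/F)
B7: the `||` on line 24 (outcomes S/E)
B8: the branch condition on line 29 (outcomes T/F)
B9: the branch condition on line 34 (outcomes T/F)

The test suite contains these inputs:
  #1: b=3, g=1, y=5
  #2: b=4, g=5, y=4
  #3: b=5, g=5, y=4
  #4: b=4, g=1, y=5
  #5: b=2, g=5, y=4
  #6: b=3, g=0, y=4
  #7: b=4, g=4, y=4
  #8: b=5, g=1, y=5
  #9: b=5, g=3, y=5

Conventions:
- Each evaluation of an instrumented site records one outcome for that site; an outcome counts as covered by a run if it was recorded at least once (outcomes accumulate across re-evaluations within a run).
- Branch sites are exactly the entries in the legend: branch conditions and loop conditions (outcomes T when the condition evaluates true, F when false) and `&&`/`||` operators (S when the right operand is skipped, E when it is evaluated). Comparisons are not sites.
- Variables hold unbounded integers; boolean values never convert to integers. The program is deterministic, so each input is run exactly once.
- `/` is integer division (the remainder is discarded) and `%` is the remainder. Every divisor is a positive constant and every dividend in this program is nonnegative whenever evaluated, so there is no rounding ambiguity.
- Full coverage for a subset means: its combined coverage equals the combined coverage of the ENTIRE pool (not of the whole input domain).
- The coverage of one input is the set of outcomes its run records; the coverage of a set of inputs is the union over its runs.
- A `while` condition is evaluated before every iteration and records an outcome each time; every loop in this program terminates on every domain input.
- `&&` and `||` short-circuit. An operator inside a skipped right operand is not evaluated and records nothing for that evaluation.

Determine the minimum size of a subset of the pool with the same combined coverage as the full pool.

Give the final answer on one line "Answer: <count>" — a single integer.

#1 (b=3, g=1, y=5) -> covered: B1=T, B1=F, B2=F, B4=F, B5=F, B6=T, B7=S, B8=T
#2 (b=4, g=5, y=4) -> covered: B1=T, B1=F, B2=F, B4=T, B5=F, B6=T, B7=E, B8=F, B9=T
#3 (b=5, g=5, y=4) -> covered: B1=T, B1=F, B2=F, B4=T, B5=F, B6=T, B7=E, B8=F, B9=T
#4 (b=4, g=1, y=5) -> covered: B1=T, B1=F, B2=F, B4=F, B5=F, B6=T, B7=S, B8=T
#5 (b=2, g=5, y=4) -> covered: B1=T, B1=F, B2=F, B4=T, B5=F, B6=T, B7=E, B8=F, B9=T
#6 (b=3, g=0, y=4) -> covered: B1=T, B1=F, B2=F, B4=T, B5=F, B6=T, B7=E, B8=F, B9=F
#7 (b=4, g=4, y=4) -> covered: B1=T, B1=F, B2=F, B4=T, B5=F, B6=T, B7=E, B8=F, B9=F
#8 (b=5, g=1, y=5) -> covered: B1=T, B1=F, B2=F, B4=F, B5=F, B6=T, B7=S, B8=T
#9 (b=5, g=3, y=5) -> covered: B1=T, B1=F, B2=F, B4=F, B5=F, B6=T, B7=S, B8=T
union over all inputs: B1=T, B1=F, B2=F, B4=T, B4=F, B5=F, B6=T, B7=S, B7=E, B8=T, B8=F, B9=T, B9=F (13 outcomes)
size 1 is not enough: best union over all size-1 subsets is 9/13
size 2 is not enough: best union over all size-2 subsets is 12/13
the canonical winner is {1, 2, 6}: size 3, full 13-outcome coverage, earliest index list among size-3 covers

Answer: 3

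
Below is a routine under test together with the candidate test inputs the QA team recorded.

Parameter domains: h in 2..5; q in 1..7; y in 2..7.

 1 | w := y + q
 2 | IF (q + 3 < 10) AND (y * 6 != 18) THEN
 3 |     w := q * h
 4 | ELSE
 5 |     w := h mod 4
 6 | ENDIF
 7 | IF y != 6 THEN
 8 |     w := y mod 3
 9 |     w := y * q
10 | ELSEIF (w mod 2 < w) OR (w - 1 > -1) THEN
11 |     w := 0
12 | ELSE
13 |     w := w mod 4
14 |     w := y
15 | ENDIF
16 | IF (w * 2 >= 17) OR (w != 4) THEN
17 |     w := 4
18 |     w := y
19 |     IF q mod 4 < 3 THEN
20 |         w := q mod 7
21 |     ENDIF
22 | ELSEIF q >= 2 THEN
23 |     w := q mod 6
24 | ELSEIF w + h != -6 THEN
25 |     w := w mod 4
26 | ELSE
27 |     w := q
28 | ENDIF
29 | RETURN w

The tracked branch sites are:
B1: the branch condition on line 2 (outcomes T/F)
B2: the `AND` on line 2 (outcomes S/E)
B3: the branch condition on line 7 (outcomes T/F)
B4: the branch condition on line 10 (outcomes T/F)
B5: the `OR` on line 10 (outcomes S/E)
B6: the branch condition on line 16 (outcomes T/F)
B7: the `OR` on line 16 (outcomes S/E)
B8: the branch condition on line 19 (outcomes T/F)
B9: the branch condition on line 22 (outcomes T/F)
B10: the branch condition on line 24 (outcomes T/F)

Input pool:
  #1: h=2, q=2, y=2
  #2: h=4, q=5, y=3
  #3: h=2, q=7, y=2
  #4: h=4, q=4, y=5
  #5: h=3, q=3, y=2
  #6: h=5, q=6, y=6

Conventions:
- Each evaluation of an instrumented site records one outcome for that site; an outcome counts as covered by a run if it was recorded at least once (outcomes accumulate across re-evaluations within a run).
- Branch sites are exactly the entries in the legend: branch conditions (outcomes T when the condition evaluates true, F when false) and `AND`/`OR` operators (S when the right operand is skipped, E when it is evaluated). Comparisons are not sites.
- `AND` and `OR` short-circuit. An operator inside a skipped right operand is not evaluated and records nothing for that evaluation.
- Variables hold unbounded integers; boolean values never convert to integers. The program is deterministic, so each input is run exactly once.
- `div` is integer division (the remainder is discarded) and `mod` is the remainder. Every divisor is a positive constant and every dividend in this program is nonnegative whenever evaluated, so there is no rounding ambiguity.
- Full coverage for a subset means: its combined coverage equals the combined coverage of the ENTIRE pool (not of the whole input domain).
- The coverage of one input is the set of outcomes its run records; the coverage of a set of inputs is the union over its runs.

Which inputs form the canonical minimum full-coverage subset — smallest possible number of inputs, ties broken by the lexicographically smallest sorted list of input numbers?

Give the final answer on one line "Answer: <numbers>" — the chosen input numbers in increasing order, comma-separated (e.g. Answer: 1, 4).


input #1, h=2, q=2, y=2: events B2->E, B1->T, B3->T, B7->E, B6->F, B9->T; outcomes B1=T, B2=E, B3=T, B6=F, B7=E, B9=T
input #2, h=4, q=5, y=3: events B2->E, B1->F, B3->T, B7->S, B6->T, B8->T; outcomes B1=F, B2=E, B3=T, B6=T, B7=S, B8=T
input #3, h=2, q=7, y=2: events B2->S, B1->F, B3->T, B7->S, B6->T, B8->F; outcomes B1=F, B2=S, B3=T, B6=T, B7=S, B8=F
input #4, h=4, q=4, y=5: events B2->E, B1->T, B3->T, B7->S, B6->T, B8->T; outcomes B1=T, B2=E, B3=T, B6=T, B7=S, B8=T
input #5, h=3, q=3, y=2: events B2->E, B1->T, B3->T, B7->E, B6->T, B8->F; outcomes B1=T, B2=E, B3=T, B6=T, B7=E, B8=F
input #6, h=5, q=6, y=6: events B2->E, B1->T, B3->F, B5->S, B4->T, B7->E, B6->T, B8->T; outcomes B1=T, B2=E, B3=F, B4=T, B5=S, B6=T, B7=E, B8=T
the full pool covers 15 outcomes: B1=T, B1=F, B2=S, B2=E, B3=T, B3=F, B4=T, B5=S, B6=T, B6=F, B7=S, B7=E, B8=T, B8=F, B9=T
every size-1 subset falls short of the 15 outcomes (best: 8/15)
every size-2 subset falls short of the 15 outcomes (best: 13/15)
inputs {1, 3, 6} (size 3) cover everything; no size-3 subset with a lexicographically smaller index list covers all 15
Answer: 1, 3, 6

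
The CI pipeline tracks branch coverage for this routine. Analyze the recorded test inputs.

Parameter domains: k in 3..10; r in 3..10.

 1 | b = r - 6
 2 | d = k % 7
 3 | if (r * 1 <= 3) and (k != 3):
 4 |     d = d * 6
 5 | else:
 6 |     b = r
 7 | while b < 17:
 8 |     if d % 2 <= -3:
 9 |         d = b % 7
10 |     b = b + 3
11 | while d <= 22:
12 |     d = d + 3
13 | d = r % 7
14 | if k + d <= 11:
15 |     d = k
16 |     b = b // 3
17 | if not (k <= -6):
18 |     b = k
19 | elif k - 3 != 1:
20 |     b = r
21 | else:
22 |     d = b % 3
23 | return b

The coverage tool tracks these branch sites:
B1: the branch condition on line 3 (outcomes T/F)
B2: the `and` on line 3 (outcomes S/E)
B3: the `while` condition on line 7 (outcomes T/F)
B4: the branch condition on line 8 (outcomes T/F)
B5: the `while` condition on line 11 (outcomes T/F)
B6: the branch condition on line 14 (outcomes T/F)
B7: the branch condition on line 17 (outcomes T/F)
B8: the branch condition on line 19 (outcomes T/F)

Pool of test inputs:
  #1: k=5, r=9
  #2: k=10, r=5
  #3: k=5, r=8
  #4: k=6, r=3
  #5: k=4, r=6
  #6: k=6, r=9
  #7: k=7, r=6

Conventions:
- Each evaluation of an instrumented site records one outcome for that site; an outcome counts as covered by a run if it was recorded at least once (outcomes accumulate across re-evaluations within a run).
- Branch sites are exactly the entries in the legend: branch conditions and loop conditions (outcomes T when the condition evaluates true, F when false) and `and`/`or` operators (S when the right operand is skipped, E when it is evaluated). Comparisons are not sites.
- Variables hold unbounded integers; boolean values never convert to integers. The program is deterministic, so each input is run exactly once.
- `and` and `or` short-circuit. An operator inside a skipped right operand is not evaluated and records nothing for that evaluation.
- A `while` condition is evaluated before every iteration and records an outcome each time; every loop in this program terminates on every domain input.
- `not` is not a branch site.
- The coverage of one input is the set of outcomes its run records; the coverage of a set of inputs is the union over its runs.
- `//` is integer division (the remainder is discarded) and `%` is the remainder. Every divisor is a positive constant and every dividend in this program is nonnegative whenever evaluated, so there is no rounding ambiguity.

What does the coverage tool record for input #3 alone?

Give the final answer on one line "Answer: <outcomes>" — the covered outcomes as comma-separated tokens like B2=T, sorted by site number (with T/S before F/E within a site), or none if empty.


Event log for input #3 (k=5, r=8):
  B2->S, B1->F, B3->T, B4->F, B3->T, B4->F, B3->T, B4->F, B3->F, B5->T
  B5->T, B5->T, B5->T, B5->T, B5->T, B5->F, B6->T, B7->T
deduplicating events, the covered set is: B1=F, B2=S, B3=T, B3=F, B4=F, B5=T, B5=F, B6=T, B7=T
Answer: B1=F, B2=S, B3=T, B3=F, B4=F, B5=T, B5=F, B6=T, B7=T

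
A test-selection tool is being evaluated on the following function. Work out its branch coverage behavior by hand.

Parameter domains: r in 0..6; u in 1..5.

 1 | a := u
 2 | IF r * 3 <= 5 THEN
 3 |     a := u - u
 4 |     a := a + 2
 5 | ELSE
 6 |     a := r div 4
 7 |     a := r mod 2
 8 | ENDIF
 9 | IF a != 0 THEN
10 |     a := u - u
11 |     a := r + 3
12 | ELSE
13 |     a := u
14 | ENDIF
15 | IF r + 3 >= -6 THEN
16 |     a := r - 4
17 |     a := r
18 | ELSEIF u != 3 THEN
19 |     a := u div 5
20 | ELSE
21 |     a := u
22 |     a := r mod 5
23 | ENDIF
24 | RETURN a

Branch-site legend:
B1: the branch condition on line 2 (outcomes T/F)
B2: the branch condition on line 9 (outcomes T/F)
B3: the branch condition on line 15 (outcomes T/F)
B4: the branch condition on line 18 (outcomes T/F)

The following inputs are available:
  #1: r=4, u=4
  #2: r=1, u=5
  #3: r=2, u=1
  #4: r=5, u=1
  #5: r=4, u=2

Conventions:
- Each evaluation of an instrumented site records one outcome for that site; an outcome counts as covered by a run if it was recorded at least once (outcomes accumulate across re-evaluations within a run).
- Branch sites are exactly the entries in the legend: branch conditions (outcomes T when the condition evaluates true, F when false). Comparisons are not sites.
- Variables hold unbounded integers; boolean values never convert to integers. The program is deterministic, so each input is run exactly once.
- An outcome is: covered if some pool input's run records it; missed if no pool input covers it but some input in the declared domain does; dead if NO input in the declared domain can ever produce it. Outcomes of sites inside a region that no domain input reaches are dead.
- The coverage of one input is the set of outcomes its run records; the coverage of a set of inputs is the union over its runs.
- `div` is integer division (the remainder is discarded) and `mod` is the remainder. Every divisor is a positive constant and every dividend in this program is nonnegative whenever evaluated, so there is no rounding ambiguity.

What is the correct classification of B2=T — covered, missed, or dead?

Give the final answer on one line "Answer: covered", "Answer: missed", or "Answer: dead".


B2=T is recorded by pool input(s) 2, 4 -> covered
Answer: covered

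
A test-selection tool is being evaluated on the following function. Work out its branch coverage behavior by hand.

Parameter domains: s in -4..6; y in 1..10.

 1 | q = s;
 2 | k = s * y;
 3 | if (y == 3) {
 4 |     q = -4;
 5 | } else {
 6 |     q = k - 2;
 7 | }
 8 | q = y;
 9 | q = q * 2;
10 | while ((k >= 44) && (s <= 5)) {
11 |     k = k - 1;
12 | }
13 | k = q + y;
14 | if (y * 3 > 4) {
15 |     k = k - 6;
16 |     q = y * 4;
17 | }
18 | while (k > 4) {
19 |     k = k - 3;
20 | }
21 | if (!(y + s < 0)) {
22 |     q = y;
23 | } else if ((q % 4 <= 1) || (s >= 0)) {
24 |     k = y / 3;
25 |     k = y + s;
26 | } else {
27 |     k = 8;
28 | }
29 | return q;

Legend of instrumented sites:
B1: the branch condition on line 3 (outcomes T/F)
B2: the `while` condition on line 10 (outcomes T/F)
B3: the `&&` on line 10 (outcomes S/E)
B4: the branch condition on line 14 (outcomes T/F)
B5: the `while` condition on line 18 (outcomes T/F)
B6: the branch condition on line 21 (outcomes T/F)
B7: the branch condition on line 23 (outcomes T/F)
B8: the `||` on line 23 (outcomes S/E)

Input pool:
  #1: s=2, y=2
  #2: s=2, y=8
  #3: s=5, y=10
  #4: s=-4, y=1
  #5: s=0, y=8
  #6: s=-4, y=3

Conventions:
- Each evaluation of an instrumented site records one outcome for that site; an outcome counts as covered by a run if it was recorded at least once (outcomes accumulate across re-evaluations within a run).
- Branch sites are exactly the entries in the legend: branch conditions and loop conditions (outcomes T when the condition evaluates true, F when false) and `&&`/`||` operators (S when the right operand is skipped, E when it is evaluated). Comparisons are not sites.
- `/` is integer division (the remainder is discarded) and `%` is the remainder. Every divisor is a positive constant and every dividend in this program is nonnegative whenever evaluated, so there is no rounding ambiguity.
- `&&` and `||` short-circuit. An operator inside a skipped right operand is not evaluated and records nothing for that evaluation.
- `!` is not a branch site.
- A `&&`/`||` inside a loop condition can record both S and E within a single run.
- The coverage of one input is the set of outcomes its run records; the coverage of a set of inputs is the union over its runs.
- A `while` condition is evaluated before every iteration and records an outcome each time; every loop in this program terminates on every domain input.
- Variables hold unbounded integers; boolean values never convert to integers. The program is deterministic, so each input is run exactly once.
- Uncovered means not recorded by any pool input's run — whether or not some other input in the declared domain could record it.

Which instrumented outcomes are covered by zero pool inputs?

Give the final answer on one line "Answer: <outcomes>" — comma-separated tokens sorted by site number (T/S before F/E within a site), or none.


run #1 (s=2, y=2) records B1=F, B2=F, B3=S, B4=T, B5=F, B6=T
run #2 (s=2, y=8) records B1=F, B2=F, B3=S, B4=T, B5=T, B5=F, B6=T
run #3 (s=5, y=10) records B1=F, B2=T, B2=F, B3=S, B3=E, B4=T, B5=T, B5=F, B6=T
run #4 (s=-4, y=1) records B1=F, B2=F, B3=S, B4=F, B5=F, B6=F, B7=F, B8=E
run #5 (s=0, y=8) records B1=F, B2=F, B3=S, B4=T, B5=T, B5=F, B6=T
run #6 (s=-4, y=3) records B1=T, B2=F, B3=S, B4=T, B5=F, B6=F, B7=T, B8=S
union over the pool: B1=T, B1=F, B2=T, B2=F, B3=S, B3=E, B4=T, B4=F, B5=T, B5=F, B6=T, B6=F, B7=T, B7=F, B8=S, B8=E
uncovered (0 of 16): none
Answer: none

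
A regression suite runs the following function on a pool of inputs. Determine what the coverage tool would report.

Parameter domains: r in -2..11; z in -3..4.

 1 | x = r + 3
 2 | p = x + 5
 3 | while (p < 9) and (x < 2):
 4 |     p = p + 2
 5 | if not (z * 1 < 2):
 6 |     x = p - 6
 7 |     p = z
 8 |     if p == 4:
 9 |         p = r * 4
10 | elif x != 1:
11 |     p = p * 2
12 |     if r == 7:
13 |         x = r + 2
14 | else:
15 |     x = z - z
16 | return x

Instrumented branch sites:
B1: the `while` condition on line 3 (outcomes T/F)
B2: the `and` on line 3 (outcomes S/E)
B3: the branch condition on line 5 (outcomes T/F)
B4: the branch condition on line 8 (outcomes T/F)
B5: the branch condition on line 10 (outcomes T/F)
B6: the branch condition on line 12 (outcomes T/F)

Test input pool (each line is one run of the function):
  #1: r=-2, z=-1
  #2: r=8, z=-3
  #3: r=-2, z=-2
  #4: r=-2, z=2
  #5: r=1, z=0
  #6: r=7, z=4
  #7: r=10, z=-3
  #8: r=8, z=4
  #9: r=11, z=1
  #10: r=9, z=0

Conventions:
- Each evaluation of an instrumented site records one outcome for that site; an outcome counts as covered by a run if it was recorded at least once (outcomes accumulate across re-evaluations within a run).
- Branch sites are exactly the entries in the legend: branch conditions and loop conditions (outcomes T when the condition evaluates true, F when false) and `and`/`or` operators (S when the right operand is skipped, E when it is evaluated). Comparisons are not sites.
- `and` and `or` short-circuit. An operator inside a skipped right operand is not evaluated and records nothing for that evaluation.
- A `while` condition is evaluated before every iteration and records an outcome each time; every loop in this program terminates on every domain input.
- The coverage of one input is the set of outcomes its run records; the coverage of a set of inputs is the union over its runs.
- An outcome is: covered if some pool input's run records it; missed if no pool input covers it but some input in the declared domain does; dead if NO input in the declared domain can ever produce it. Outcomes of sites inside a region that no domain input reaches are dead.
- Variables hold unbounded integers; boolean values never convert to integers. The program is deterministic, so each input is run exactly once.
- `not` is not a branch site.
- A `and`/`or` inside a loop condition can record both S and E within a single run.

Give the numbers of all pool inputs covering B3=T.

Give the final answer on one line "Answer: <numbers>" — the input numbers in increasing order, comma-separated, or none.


input #1 (r=-2, z=-1): misses B3=T
input #2 (r=8, z=-3): misses B3=T
input #3 (r=-2, z=-2): misses B3=T
input #4 (r=-2, z=2): covers B3=T
input #5 (r=1, z=0): misses B3=T
input #6 (r=7, z=4): covers B3=T
input #7 (r=10, z=-3): misses B3=T
input #8 (r=8, z=4): covers B3=T
input #9 (r=11, z=1): misses B3=T
input #10 (r=9, z=0): misses B3=T
Answer: 4, 6, 8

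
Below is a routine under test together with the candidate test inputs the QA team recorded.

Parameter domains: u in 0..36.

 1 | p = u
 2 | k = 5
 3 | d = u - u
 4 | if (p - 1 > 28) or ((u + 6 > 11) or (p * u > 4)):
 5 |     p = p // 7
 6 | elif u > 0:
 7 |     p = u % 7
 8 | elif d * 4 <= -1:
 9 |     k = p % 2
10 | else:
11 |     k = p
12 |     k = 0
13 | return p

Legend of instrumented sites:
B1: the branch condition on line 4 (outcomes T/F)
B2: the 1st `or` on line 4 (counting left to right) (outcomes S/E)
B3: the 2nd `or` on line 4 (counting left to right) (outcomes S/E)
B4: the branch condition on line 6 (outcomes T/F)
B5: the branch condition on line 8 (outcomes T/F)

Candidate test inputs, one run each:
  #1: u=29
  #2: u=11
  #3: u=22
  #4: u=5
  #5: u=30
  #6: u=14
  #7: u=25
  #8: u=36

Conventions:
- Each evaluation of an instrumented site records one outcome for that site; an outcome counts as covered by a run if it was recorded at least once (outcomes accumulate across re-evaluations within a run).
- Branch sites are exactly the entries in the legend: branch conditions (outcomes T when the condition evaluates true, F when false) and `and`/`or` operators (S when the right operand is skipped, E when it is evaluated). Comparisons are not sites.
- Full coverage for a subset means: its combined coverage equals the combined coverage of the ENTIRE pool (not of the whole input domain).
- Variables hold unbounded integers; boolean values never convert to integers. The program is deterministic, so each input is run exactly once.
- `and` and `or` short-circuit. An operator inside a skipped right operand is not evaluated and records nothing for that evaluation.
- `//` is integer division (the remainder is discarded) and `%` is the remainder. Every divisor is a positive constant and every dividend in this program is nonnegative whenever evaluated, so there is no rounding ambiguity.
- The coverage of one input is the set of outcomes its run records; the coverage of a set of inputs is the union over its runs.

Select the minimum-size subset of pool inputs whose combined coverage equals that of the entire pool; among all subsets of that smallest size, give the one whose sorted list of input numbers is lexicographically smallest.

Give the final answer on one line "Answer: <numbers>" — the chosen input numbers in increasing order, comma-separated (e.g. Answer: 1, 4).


test 1 (u=29) hits B1=T, B2=E, B3=S
test 2 (u=11) hits B1=T, B2=E, B3=S
test 3 (u=22) hits B1=T, B2=E, B3=S
test 4 (u=5) hits B1=T, B2=E, B3=E
test 5 (u=30) hits B1=T, B2=S
test 6 (u=14) hits B1=T, B2=E, B3=S
test 7 (u=25) hits B1=T, B2=E, B3=S
test 8 (u=36) hits B1=T, B2=S
pool-wide coverage (5 outcomes): B1=T, B2=S, B2=E, B3=S, B3=E
every size-1 subset falls short of the 5 outcomes (best: 3/5)
every size-2 subset falls short of the 5 outcomes (best: 4/5)
size 3: inputs {1, 4, 5} cover all 5 outcomes, and no lexicographically smaller subset of this size does
Answer: 1, 4, 5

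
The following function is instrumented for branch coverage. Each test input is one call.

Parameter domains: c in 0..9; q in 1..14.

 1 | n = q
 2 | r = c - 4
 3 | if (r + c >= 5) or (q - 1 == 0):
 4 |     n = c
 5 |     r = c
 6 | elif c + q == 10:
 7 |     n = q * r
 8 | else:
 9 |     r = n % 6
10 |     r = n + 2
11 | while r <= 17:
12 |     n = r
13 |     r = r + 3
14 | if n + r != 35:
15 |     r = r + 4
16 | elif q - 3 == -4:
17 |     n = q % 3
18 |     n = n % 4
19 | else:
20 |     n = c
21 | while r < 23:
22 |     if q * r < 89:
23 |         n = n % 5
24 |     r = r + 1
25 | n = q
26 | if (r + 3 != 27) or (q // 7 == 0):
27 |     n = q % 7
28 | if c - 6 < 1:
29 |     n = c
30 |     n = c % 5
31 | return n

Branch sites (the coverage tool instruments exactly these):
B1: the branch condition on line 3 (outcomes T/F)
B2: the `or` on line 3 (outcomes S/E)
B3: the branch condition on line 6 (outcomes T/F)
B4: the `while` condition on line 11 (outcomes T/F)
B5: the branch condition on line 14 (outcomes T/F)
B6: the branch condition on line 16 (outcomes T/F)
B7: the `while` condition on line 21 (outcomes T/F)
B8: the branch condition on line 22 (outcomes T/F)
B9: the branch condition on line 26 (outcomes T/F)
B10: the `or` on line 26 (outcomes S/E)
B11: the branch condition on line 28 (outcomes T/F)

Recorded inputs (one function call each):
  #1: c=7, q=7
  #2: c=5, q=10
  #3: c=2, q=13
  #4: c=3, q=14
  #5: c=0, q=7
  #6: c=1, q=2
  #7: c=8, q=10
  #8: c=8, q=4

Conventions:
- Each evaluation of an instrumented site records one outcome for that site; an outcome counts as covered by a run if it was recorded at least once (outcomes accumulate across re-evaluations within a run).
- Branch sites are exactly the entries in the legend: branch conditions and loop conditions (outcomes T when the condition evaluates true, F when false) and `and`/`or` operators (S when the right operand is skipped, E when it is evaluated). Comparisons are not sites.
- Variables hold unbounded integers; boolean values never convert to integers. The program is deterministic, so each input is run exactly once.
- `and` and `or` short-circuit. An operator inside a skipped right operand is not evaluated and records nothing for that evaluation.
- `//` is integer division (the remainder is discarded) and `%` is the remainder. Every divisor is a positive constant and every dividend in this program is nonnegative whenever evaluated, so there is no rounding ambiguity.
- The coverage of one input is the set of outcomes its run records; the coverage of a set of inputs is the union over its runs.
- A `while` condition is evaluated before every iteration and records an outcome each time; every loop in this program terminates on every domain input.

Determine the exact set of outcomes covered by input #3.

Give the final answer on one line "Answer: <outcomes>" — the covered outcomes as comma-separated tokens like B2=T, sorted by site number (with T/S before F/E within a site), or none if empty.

Running input #3 (c=2, q=13), event by event:
  B2->E, B1->F, B3->F, B4->T, B4->F, B5->T, B7->T, B8->F, B7->F, B10->S
  B9->T, B11->T
collecting distinct outcomes: B1=F, B2=E, B3=F, B4=T, B4=F, B5=T, B7=T, B7=F, B8=F, B9=T, B10=S, B11=T

Answer: B1=F, B2=E, B3=F, B4=T, B4=F, B5=T, B7=T, B7=F, B8=F, B9=T, B10=S, B11=T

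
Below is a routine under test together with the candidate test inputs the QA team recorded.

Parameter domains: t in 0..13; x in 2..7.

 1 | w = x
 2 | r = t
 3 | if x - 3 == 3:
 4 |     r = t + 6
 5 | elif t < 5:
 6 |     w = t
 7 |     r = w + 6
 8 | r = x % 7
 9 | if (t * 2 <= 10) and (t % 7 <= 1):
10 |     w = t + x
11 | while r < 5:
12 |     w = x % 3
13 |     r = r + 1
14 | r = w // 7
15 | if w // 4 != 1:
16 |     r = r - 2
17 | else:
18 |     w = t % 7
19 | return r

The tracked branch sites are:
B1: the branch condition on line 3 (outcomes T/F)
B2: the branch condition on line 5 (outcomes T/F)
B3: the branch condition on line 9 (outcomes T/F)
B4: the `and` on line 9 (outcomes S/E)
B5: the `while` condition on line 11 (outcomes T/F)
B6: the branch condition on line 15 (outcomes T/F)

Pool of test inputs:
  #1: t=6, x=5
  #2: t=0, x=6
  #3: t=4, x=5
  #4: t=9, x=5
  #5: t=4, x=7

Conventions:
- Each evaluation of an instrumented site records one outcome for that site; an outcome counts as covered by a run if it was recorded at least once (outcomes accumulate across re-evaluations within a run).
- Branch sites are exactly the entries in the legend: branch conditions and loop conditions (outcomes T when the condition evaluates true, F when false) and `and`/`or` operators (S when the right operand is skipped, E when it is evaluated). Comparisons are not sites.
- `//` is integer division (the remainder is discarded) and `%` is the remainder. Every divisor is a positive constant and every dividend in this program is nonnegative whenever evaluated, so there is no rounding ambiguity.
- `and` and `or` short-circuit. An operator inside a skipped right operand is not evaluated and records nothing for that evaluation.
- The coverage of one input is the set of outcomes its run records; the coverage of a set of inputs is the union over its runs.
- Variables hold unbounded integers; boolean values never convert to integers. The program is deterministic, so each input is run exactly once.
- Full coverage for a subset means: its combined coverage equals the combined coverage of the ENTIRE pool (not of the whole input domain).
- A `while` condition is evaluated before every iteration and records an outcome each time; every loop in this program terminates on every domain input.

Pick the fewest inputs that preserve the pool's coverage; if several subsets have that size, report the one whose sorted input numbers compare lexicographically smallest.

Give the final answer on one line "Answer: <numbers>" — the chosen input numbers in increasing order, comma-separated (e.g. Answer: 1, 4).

run #1 (t=6, x=5) runs B1->F, B2->F, B4->S, B3->F, B5->F, B6->F; records B1=F, B2=F, B3=F, B4=S, B5=F, B6=F
run #2 (t=0, x=6) runs B1->T, B4->E, B3->T, B5->F, B6->F; records B1=T, B3=T, B4=E, B5=F, B6=F
run #3 (t=4, x=5) runs B1->F, B2->T, B4->E, B3->F, B5->F, B6->F; records B1=F, B2=T, B3=F, B4=E, B5=F, B6=F
run #4 (t=9, x=5) runs B1->F, B2->F, B4->S, B3->F, B5->F, B6->F; records B1=F, B2=F, B3=F, B4=S, B5=F, B6=F
run #5 (t=4, x=7) runs B1->F, B2->T, B4->E, B3->F, B5->T, B5->T, B5->T, B5->T, B5->T, B5->F, B6->T; records B1=F, B2=T, B3=F, B4=E, B5=T, B5=F, B6=T
the full pool covers 12 outcomes: B1=T, B1=F, B2=T, B2=F, B3=T, B3=F, B4=S, B4=E, B5=T, B5=F, B6=T, B6=F
checked all size-1 subsets: none covers 12 outcomes (max 7/12)
checked all size-2 subsets: none covers 12 outcomes (max 10/12)
at size 3, {1, 2, 5} reaches all 12 outcomes; every lexicographically earlier size-3 subset fails

Answer: 1, 2, 5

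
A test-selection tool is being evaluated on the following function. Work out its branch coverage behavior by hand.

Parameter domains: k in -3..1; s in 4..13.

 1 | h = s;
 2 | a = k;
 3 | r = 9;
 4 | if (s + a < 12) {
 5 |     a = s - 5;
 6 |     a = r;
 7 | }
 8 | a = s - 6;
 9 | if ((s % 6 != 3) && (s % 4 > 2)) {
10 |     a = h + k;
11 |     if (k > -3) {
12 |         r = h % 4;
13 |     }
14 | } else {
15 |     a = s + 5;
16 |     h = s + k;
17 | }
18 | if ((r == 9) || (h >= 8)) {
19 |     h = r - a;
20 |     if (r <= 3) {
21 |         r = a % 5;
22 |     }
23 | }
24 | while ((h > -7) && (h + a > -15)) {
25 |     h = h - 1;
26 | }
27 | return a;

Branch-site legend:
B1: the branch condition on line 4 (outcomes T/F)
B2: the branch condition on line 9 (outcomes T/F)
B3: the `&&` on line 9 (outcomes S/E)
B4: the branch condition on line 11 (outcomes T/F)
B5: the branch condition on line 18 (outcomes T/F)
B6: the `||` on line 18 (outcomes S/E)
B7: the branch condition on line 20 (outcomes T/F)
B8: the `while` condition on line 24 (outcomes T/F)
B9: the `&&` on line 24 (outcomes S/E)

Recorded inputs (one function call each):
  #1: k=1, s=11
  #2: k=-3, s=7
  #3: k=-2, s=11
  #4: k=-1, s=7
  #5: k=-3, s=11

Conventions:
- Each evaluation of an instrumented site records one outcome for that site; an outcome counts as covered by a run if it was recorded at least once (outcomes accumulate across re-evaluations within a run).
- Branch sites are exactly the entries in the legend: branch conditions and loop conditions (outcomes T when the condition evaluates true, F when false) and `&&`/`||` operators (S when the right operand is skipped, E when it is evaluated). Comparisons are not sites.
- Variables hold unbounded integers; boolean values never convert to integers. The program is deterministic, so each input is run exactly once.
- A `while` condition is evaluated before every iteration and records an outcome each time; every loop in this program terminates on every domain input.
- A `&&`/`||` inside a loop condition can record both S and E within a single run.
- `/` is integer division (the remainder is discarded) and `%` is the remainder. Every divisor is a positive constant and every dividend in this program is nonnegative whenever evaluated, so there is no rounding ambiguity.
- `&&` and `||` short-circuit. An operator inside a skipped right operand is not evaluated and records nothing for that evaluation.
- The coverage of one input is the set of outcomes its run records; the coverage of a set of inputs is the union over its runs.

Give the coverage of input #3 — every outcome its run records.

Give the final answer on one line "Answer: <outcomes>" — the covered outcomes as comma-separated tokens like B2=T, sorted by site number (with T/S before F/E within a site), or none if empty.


Running input #3 (k=-2, s=11), event by event:
  B1->T, B3->E, B2->T, B4->T, B6->E, B5->T, B7->T, B9->E, B8->T, B9->S
  B8->F
as a set, this run covers: B1=T, B2=T, B3=E, B4=T, B5=T, B6=E, B7=T, B8=T, B8=F, B9=S, B9=E
Answer: B1=T, B2=T, B3=E, B4=T, B5=T, B6=E, B7=T, B8=T, B8=F, B9=S, B9=E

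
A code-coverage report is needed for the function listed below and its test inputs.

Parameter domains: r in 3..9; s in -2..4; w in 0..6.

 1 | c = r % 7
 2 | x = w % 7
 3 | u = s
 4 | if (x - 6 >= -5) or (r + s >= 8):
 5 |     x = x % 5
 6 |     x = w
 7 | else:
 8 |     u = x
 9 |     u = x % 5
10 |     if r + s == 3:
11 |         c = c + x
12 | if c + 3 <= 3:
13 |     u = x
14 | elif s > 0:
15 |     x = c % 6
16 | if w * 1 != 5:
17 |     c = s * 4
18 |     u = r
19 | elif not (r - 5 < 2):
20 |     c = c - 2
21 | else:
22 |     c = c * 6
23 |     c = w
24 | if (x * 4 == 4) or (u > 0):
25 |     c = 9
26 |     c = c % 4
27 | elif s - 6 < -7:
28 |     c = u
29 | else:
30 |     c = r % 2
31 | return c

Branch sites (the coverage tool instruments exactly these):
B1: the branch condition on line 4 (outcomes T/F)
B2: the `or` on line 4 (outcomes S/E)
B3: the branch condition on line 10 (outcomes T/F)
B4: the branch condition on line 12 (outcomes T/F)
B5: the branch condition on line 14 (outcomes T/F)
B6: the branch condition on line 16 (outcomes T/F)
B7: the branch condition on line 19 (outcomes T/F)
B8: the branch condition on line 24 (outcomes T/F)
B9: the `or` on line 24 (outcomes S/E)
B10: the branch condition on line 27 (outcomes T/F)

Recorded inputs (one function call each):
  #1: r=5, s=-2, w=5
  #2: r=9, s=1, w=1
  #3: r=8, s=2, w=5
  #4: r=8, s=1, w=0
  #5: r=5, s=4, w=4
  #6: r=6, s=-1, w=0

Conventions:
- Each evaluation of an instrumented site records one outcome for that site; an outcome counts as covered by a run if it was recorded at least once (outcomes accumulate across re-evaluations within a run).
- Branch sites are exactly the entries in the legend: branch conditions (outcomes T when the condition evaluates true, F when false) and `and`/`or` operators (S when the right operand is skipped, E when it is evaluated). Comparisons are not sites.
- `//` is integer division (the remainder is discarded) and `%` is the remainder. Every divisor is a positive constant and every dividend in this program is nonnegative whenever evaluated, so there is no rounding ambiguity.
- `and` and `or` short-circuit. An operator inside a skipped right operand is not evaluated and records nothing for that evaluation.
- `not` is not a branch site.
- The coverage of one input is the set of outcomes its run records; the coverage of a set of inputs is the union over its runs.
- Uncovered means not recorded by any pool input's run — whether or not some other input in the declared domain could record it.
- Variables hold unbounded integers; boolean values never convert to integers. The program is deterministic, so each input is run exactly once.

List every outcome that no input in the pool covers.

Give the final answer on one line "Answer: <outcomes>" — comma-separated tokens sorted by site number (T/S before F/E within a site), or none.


test 1 (r=5, s=-2, w=5) fires B2->S, B1->T, B4->F, B5->F, B6->F, B7->F, B9->E, B8->F, B10->T; hits B1=T, B2=S, B4=F, B5=F, B6=F, B7=F, B8=F, B9=E, B10=T
test 2 (r=9, s=1, w=1) fires B2->S, B1->T, B4->F, B5->T, B6->T, B9->E, B8->T; hits B1=T, B2=S, B4=F, B5=T, B6=T, B8=T, B9=E
test 3 (r=8, s=2, w=5) fires B2->S, B1->T, B4->F, B5->T, B6->F, B7->T, B9->S, B8->T; hits B1=T, B2=S, B4=F, B5=T, B6=F, B7=T, B8=T, B9=S
test 4 (r=8, s=1, w=0) fires B2->E, B1->T, B4->F, B5->T, B6->T, B9->S, B8->T; hits B1=T, B2=E, B4=F, B5=T, B6=T, B8=T, B9=S
test 5 (r=5, s=4, w=4) fires B2->S, B1->T, B4->F, B5->T, B6->T, B9->E, B8->T; hits B1=T, B2=S, B4=F, B5=T, B6=T, B8=T, B9=E
test 6 (r=6, s=-1, w=0) fires B2->E, B1->F, B3->F, B4->F, B5->F, B6->T, B9->E, B8->T; hits B1=F, B2=E, B3=F, B4=F, B5=F, B6=T, B8=T, B9=E
union over the pool: B1=T, B1=F, B2=S, B2=E, B3=F, B4=F, B5=T, B5=F, B6=T, B6=F, B7=T, B7=F, B8=T, B8=F, B9=S, B9=E, B10=T
uncovered (3 of 20): B3=T, B4=T, B10=F
Answer: B3=T, B4=T, B10=F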